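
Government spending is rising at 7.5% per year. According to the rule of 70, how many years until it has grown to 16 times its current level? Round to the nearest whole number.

At 7.5% it doubles every 70/7.5 ≈ 9.33 years.
16× is 4 doublings, so 4 × 9.33 ≈ 37 years.

approximately 37 years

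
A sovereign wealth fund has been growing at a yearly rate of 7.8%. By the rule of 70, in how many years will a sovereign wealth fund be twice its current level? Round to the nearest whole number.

9 years

70/7.8 ≈ 8.97, so it doubles roughly every 9 years.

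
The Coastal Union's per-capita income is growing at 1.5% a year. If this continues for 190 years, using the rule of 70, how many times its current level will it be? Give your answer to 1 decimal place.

Doubles every ≈ 46.67 years (70/1.5).
190 years is 4.07 doublings; 2^4.07 ≈ 16.8×.

about 16.8 times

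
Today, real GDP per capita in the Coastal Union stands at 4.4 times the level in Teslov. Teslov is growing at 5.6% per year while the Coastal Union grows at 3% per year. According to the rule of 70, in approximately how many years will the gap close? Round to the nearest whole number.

What matters is the difference: 2.6 pp.
Rule of 70 on the gap: the ratio halves every 70/2.6 ≈ 26.92 years.
A 4.4 times gap takes log₂(4.4) ≈ 2.14 halvings to close: 2.14 × 26.92 ≈ 58 years.

about 58 years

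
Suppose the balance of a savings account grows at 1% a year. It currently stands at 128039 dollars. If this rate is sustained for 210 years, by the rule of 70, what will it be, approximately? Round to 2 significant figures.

Doubling time ≈ 70/1 = 70.00 years.
210 years is 210/70.00 ≈ 3.00 doublings, a factor of 2^3.00 ≈ 8.00.
128039 × 8.00 ≈ 1000000 dollars.

around 1000000 dollars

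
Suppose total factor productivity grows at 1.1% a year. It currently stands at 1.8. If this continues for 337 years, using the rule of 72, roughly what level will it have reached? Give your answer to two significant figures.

Doubling time ≈ 72/1.1 = 65.45 years.
337 years is 337/65.45 ≈ 5.15 doublings, a factor of 2^5.15 ≈ 35.51.
1.8 × 35.51 ≈ 64.

about 64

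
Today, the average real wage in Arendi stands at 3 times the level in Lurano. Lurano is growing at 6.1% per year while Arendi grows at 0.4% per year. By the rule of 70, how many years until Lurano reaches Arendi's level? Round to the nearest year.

What matters is the difference: 5.7 pp.
Rule of 70 on the gap: the ratio halves every 70/5.7 ≈ 12.28 years.
A 3 times gap takes log₂(3) ≈ 1.58 halvings to close: 1.58 × 12.28 ≈ 19 years.

≈ 19 years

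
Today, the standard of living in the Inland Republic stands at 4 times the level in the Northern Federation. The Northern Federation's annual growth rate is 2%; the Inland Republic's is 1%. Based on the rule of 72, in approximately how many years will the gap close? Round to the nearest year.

144 years

the Northern Federation gains on the Inland Republic at 2% − 1% = 1 point a year.
At that relative rate the gap halves every 72/1 ≈ 72.00 years.
A 4 times gap closes after 2 halvings: 2 × 72.00 ≈ 144 years.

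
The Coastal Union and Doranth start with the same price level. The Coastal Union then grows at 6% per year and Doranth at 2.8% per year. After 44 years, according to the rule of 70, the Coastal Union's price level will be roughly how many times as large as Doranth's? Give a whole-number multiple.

≈ 4 times

Only the 3.2-point difference matters.
70/3.2 ≈ 21.88 years per doubling of the ratio; 44 years gives 2.01 doublings, so ≈ 4×.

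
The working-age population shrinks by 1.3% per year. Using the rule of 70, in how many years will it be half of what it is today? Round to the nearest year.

Halving time ≈ 70 / 1.3 = 53.85 → 54 years.

54 years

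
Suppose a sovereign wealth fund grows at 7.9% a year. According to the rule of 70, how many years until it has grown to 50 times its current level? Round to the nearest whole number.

At 7.9% it doubles every 70/7.9 ≈ 8.86 years.
50× is log₂ 50 ≈ 5.64 doublings, so ≈ 5.64 × 8.86 = 50 years.

50 years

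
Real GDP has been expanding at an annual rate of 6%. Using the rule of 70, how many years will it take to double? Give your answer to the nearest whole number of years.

12 years

70/6 ≈ 11.67, so it doubles roughly every 12 years.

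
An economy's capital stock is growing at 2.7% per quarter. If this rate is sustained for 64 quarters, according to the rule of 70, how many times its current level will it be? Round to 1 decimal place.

Doubling time ≈ 70/2.7 = 25.93 quarters.
64 quarters / 25.93 ≈ 2.47 doublings → factor 2^2.47 ≈ 5.5.

around 5.5 times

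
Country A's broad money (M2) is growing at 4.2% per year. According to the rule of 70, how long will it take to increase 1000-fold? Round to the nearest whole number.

Doubling time ≈ 70/4.2 = 16.67 years.
Reaching 1000× takes log₂(1000) ≈ 9.97 doublings.
9.97 × 16.67 ≈ 166 years.

around 166 years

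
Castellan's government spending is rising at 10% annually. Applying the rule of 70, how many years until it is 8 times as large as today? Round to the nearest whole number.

One doubling takes 70/10 = 7.00 years.
8 = 2^3, so 3 doublings → 21 years.

21 years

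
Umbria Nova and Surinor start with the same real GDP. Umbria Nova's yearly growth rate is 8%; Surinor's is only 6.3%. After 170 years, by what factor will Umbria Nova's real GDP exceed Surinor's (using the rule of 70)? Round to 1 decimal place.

roughly 17.5 times

Umbria Nova pulls ahead at 1.7 pp per year, so the ratio doubles every 70/1.7 ≈ 41.18 years.
In 170 years that's 4.13 doublings: 2^4.13 ≈ 17.5.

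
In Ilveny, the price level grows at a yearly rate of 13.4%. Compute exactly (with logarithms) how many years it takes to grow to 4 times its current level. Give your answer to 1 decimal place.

11.0 years

t = ln(4) / ln(1 + 0.134) = 1.3863 / 0.125751 ≈ 11.02.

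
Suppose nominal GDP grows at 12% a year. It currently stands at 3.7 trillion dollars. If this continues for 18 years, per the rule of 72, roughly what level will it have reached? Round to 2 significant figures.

≈ 30 trillion dollars

Doubling time ≈ 72/12 = 6.00 years.
18 years is 18/6.00 ≈ 3.00 doublings, a factor of 2^3.00 ≈ 8.00.
3.7 × 8.00 ≈ 30 trillion dollars.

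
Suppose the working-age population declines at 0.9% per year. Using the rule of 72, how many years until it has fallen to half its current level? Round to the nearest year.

roughly 80 years

The rule works in reverse for decay: 72/0.9 ≈ 80.00 years to halve.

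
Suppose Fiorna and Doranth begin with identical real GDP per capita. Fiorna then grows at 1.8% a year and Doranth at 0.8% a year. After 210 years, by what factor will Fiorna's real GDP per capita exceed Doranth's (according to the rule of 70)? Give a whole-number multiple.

approximately 8 times

Fiorna pulls ahead at 1 pp per year, so the ratio doubles every 70/1 ≈ 70.00 years.
In 210 years that's 3.00 doublings: 2^3.00 ≈ 8.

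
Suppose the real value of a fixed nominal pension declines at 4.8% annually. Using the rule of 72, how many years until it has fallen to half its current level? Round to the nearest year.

roughly 15 years

Falling at 4.8%, it halves about every 72/4.8 = 15.00 years.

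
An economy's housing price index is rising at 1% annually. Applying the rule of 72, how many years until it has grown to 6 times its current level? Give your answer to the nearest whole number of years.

Doubling time ≈ 72/1 = 72.00 years.
6× is log₂ 6 ≈ 2.58 doublings, so ≈ 2.58 × 72.00 = 186 years.

186 years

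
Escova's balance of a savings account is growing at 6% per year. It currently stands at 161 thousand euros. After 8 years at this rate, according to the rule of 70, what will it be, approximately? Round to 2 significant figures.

Doubling time ≈ 70/6 = 11.67 years.
8 years is 8/11.67 ≈ 0.69 doublings, a factor of 2^0.69 ≈ 1.61.
161 × 1.61 ≈ 260 thousand euros.

≈ 260 thousand euros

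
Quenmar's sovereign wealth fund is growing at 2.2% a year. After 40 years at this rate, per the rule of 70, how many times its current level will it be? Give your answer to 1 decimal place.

Doubling time ≈ 70/2.2 = 31.82 years.
40 years / 31.82 ≈ 1.26 doublings → factor 2^1.26 ≈ 2.4.

around 2.4 times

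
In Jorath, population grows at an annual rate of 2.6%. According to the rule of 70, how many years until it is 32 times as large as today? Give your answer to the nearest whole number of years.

approximately 135 years

One doubling takes 70/2.6 = 26.92 years.
32 = 2^5, so 5 doublings → 135 years.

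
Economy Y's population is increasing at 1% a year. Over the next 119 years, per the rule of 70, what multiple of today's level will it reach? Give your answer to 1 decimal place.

≈ 3.2 times

Doubling time ≈ 70/1 = 70.00 years.
119 years / 70.00 ≈ 1.70 doublings → factor 2^1.70 ≈ 3.2.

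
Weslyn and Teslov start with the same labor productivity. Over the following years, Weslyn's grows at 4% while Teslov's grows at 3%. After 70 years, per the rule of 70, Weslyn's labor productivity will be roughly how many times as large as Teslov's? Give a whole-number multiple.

≈ 2 times

Rate gap = 4% − 3% = 1 point.
The ratio doubles every 70/1 ≈ 70.00 years.
70/70.00 ≈ 1.00 doublings → ratio ≈ 2^1.00 ≈ 2.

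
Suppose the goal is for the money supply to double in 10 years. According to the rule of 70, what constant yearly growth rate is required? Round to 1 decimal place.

70 / 10 ≈ 7.00, so about 7.0% per year.

around 7.0%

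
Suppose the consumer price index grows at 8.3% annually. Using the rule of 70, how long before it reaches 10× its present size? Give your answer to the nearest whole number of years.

roughly 28 years

At 8.3% it doubles every 70/8.3 ≈ 8.43 years.
Reaching 10× takes log₂(10) ≈ 3.32 doublings.
3.32 × 8.43 ≈ 28 years.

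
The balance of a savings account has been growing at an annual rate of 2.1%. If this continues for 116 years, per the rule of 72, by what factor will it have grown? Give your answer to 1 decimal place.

Doubling time ≈ 72/2.1 = 34.29 years.
116 years / 34.29 ≈ 3.38 doublings → factor 2^3.38 ≈ 10.4.

around 10.4 times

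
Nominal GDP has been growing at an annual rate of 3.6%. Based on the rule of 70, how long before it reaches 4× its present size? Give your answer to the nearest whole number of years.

roughly 39 years

One doubling takes 70/3.6 = 19.44 years.
4× is 2 doublings, so 2 × 19.44 ≈ 39 years.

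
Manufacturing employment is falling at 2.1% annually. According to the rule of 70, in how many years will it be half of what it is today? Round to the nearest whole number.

Halving time ≈ 70 / 2.1 = 33.33 → 33 years.

about 33 years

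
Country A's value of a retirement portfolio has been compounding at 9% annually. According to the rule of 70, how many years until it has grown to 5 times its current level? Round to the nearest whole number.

18 years

One doubling takes 70/9 = 7.78 years.
5× is log₂ 5 ≈ 2.32 doublings, so ≈ 2.32 × 7.78 = 18 years.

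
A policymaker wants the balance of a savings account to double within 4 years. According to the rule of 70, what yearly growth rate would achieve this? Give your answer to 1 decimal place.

about 17.5%

70 / 4 ≈ 17.50, so about 17.5% per year.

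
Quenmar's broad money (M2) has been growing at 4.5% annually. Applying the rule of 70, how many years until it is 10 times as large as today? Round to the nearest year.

At 4.5% it doubles every 70/4.5 ≈ 15.56 years.
10× is log₂ 10 ≈ 3.32 doublings, so ≈ 3.32 × 15.56 = 52 years.

about 52 years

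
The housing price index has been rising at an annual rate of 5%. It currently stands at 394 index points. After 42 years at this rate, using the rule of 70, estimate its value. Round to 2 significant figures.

It doubles every 70/5 ≈ 14.00 years, so 42 years is 3.00 doublings.
2^3.00 ≈ 8.00; 394 × 8.00 ≈ 3200 index points.

≈ 3200 index points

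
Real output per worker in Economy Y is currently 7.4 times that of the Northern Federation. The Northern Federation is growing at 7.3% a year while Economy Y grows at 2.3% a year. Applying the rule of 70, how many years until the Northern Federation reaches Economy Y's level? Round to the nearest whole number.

40 years

The growth-rate gap is 7.3% − 2.3% = 5 percentage points.
So the ratio between them halves every 70/5 ≈ 14.00 years.
A 7.4 times gap takes log₂(7.4) ≈ 2.89 halvings to close: 2.89 × 14.00 ≈ 40 years.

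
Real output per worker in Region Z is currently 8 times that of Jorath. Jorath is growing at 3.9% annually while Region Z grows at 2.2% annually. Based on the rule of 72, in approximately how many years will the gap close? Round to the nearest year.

What matters is the difference: 1.7 pp.
Rule of 72 on the gap: the ratio halves every 72/1.7 ≈ 42.35 years.
An 8 times gap closes after 3 halvings: 3 × 42.35 ≈ 127 years.

≈ 127 years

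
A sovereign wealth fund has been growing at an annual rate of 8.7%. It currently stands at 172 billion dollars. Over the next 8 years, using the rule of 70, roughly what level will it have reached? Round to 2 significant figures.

around 340 billion dollars

Doubling time ≈ 70/8.7 = 8.05 years.
8 years is 8/8.05 ≈ 0.99 doublings, a factor of 2^0.99 ≈ 1.99.
172 × 1.99 ≈ 340 billion dollars.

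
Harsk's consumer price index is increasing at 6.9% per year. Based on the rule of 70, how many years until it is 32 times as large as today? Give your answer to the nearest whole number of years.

At 6.9% it doubles every 70/6.9 ≈ 10.14 years.
Getting to 32× needs 5 doublings: 5 × 10.14 ≈ 51 years.

around 51 years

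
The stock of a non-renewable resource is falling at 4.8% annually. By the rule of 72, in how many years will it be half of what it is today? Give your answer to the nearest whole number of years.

Falling at 4.8%, it halves about every 72/4.8 = 15.00 years.

approximately 15 years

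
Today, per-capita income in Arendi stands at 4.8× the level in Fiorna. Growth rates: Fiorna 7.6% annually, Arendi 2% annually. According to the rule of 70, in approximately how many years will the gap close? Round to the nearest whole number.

28 years

What matters is the difference: 5.6 pp.
Rule of 70 on the gap: the ratio halves every 70/5.6 ≈ 12.50 years.
A 4.8× gap takes log₂(4.8) ≈ 2.26 halvings to close: 2.26 × 12.50 ≈ 28 years.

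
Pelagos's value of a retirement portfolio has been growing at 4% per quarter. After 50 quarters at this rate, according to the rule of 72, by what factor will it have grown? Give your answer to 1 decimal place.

approximately 6.9 times

Doubling time ≈ 72/4 = 18.00 quarters.
50 quarters / 18.00 ≈ 2.78 doublings → factor 2^2.78 ≈ 6.9.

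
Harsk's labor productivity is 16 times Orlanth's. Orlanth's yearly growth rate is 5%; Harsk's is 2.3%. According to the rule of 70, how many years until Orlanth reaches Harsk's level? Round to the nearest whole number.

104 years

What matters is the difference: 2.7 pp.
Rule of 70 on the gap: the ratio halves every 70/2.7 ≈ 25.93 years.
A 16 times gap closes after 4 halvings: 4 × 25.93 ≈ 104 years.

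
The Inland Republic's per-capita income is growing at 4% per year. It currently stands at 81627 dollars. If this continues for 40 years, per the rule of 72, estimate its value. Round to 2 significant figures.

380000 dollars

Doubling time ≈ 72/4 = 18.00 years.
40 years is 40/18.00 ≈ 2.22 doublings, a factor of 2^2.22 ≈ 4.66.
81627 × 4.66 ≈ 380000 dollars.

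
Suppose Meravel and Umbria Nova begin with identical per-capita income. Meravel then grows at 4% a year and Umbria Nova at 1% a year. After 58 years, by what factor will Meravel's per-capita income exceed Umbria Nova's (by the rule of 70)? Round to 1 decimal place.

approximately 5.6 times

Meravel pulls ahead at 3 pp per year, so the ratio doubles every 70/3 ≈ 23.33 years.
In 58 years that's 2.49 doublings: 2^2.49 ≈ 5.6.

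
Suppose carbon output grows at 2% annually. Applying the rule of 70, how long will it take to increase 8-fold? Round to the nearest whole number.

Doubling time ≈ 70/2 = 35.00 years.
8 = 2^3, so 3 doublings → 105 years.

≈ 105 years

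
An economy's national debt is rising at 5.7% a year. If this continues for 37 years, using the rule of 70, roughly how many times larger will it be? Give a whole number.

70/5.7 ≈ 12.28 years per doubling.
37 years fits 3 doublings: 2^3 = 8.

8 times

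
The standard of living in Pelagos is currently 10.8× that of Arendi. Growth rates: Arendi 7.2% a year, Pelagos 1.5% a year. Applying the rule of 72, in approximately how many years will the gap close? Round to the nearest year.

What matters is the difference: 5.7 pp.
Rule of 72 on the gap: the ratio halves every 72/5.7 ≈ 12.63 years.
A 10.8× gap takes log₂(10.8) ≈ 3.43 halvings to close: 3.43 × 12.63 ≈ 43 years.

about 43 years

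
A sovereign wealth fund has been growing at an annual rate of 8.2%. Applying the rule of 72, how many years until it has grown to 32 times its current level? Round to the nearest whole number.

about 44 years

One doubling takes 72/8.2 = 8.78 years.
32 = 2^5, so 5 doublings → 44 years.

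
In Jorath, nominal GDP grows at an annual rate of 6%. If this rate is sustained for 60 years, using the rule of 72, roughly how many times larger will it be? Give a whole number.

Doubling time ≈ 72/6 = 12.00 years.
60/12.00 ≈ 5 doublings, so about 2^5 = 32×.

approximately 32 times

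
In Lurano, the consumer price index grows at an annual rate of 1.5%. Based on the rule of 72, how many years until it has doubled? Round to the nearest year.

72/1.5 ≈ 48.00, so it doubles roughly every 48 years.

around 48 years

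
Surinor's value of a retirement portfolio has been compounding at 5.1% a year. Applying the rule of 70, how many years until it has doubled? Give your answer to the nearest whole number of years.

14 years

Doubling time ≈ 70 / 5.1 = 13.73 years.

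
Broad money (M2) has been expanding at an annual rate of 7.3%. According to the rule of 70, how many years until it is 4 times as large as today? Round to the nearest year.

Doubling time ≈ 70/7.3 = 9.59 years.
4× is 2 doublings, so 2 × 9.59 ≈ 19 years.

≈ 19 years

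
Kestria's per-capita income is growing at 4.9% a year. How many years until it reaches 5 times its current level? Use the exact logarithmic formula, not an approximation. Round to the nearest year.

t = ln(5) / ln(1 + 0.049) = 1.6094 / 0.047837 ≈ 33.64.
≈ 34 years.

34 years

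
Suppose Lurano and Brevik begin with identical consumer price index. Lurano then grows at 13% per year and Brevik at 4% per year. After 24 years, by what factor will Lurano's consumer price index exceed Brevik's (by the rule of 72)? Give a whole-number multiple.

Lurano pulls ahead at 9 pp per year, so the ratio doubles every 72/9 ≈ 8.00 years.
In 24 years that's 3.00 doublings: 2^3.00 ≈ 8.

≈ 8 times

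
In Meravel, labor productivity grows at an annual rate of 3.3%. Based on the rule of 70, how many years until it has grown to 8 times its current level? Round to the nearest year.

One doubling takes 70/3.3 = 21.21 years.
Getting to 8× needs 3 doublings: 3 × 21.21 ≈ 64 years.

64 years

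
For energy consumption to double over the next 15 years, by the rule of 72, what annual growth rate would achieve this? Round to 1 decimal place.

72 / 15 ≈ 4.80, so about 4.8% a year.

roughly 4.8% a year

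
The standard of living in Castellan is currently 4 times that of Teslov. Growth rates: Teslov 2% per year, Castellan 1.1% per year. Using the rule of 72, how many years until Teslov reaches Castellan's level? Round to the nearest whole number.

approximately 160 years

Teslov gains on Castellan at 2% − 1.1% = 0.9 points a year.
At that relative rate the gap halves every 72/0.9 ≈ 80.00 years.
A 4 times gap closes after 2 halvings: 2 × 80.00 ≈ 160 years.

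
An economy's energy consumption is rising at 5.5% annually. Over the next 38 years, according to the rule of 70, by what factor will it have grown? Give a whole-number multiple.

about 8 times

At 5.5% one doubling takes ≈ 12.73 years; 38 years is 3 of them, so ×8.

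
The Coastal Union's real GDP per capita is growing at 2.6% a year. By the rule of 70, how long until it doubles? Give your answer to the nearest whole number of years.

At 2.6%, doubling takes about 70/2.6 = 26.92 years.

around 27 years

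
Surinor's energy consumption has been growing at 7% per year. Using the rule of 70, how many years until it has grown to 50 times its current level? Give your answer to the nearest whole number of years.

One doubling takes 70/7 = 10.00 years.
50× is log₂ 50 ≈ 5.64 doublings, so ≈ 5.64 × 10.00 = 56 years.

around 56 years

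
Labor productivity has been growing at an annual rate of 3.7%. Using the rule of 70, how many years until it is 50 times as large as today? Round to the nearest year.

One doubling takes 70/3.7 = 18.92 years.
Reaching 50× takes log₂(50) ≈ 5.64 doublings.
5.64 × 18.92 ≈ 107 years.

107 years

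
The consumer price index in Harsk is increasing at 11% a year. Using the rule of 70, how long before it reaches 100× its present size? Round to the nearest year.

At 11% it doubles every 70/11 ≈ 6.36 years.
Reaching 100× takes log₂(100) ≈ 6.64 doublings.
6.64 × 6.36 ≈ 42 years.

about 42 years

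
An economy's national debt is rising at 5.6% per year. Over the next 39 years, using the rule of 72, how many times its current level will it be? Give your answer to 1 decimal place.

around 8.2 times

Doubles every ≈ 12.86 years (72/5.6).
39 years is 3.03 doublings; 2^3.03 ≈ 8.2×.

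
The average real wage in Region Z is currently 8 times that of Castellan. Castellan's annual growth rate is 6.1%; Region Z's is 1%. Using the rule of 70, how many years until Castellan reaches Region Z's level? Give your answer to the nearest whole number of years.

around 41 years

Castellan gains on Region Z at 6.1% − 1% = 5.1 points a year.
At that relative rate the gap halves every 70/5.1 ≈ 13.73 years.
An 8 times gap closes after 3 halvings: 3 × 13.73 ≈ 41 years.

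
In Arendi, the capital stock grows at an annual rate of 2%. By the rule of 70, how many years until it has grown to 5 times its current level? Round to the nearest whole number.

Doubling time ≈ 70/2 = 35.00 years.
Reaching 5× takes log₂(5) ≈ 2.32 doublings.
2.32 × 35.00 ≈ 81 years.

81 years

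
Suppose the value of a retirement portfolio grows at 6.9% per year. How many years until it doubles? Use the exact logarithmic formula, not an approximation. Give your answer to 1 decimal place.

t = ln(2) / ln(1 + 0.069) = 0.6931 / 0.066724 ≈ 10.39.

10.4 years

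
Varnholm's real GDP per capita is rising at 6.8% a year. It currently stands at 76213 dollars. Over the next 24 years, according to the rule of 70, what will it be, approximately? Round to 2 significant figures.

Doubling time ≈ 70/6.8 = 10.29 years.
24 years is 24/10.29 ≈ 2.33 doublings, a factor of 2^2.33 ≈ 5.03.
76213 × 5.03 ≈ 380000 dollars.

about 380000 dollars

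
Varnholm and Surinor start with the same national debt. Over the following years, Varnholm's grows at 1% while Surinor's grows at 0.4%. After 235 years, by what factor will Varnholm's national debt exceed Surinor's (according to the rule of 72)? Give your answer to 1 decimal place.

Rate gap = 1% − 0.4% = 0.6 points.
The ratio doubles every 72/0.6 ≈ 120.00 years.
235/120.00 ≈ 1.96 doublings → ratio ≈ 2^1.96 ≈ 3.9.

roughly 3.9 times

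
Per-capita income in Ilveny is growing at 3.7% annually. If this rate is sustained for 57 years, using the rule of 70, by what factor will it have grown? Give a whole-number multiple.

At 3.7% one doubling takes ≈ 18.92 years; 57 years is 3 of them, so ×8.

≈ 8 times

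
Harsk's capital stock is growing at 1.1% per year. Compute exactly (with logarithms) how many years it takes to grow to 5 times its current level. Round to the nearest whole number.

147 years

t = ln(5) / ln(1 + 0.011) = 1.6094 / 0.010940 ≈ 147.11.
≈ 147 years.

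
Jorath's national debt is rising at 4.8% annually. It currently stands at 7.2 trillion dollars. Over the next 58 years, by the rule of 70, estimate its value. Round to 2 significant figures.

about 110 trillion dollars

Doubling time ≈ 70/4.8 = 14.58 years.
58 years is 58/14.58 ≈ 3.98 doublings, a factor of 2^3.98 ≈ 15.78.
7.2 × 15.78 ≈ 110 trillion dollars.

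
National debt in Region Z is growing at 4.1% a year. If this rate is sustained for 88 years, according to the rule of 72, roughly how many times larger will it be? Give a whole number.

around 32 times

72/4.1 ≈ 17.56 years per doubling.
88 years fits 5 doublings: 2^5 = 32.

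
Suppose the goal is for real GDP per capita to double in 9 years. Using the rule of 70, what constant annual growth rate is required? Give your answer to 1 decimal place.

approximately 7.8%

70 / 9 ≈ 7.78, so about 7.8% a year.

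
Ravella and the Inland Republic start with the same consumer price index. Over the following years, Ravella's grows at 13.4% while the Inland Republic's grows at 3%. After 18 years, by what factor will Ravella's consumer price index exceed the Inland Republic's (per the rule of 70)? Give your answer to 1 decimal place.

Rate gap = 13.4% − 3% = 10.4 points.
The ratio doubles every 70/10.4 ≈ 6.73 years.
18/6.73 ≈ 2.67 doublings → ratio ≈ 2^2.67 ≈ 6.4.

6.4 times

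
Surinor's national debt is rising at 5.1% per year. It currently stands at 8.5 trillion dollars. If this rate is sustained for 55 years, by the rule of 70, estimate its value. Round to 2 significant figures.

around 140 trillion dollars

It doubles every 70/5.1 ≈ 13.73 years, so 55 years is 4.01 doublings.
2^4.01 ≈ 16.11; 8.5 × 16.11 ≈ 140 trillion dollars.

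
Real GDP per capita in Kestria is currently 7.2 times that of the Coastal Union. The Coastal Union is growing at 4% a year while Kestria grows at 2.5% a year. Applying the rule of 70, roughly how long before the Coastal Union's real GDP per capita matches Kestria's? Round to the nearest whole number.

133 years

What matters is the difference: 1.5 pp.
Rule of 70 on the gap: the ratio halves every 70/1.5 ≈ 46.67 years.
A 7.2 times gap takes log₂(7.2) ≈ 2.85 halvings to close: 2.85 × 46.67 ≈ 133 years.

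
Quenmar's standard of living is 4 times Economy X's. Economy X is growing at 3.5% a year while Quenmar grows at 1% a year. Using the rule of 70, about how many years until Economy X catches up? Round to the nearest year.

roughly 56 years

What matters is the difference: 2.5 pp.
Rule of 70 on the gap: the ratio halves every 70/2.5 ≈ 28.00 years.
A 4 times gap closes after 2 halvings: 2 × 28.00 ≈ 56 years.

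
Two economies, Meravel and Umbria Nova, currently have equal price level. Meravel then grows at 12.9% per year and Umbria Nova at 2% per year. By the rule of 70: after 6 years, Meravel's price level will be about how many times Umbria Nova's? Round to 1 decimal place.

Meravel pulls ahead at 10.9 pp per year, so the ratio doubles every 70/10.9 ≈ 6.42 years.
In 6 years that's 0.93 doublings: 2^0.93 ≈ 1.9.

about 1.9 times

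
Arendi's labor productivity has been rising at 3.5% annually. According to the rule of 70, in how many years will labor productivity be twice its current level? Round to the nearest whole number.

At 3.5%, doubling takes about 70/3.5 = 20.00 years.

20 years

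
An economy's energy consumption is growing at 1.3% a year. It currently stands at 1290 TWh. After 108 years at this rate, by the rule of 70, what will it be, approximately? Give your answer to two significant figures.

around 5200 TWh

It doubles every 70/1.3 ≈ 53.85 years, so 108 years is 2.01 doublings.
2^2.01 ≈ 4.03; 1290 × 4.03 ≈ 5200 TWh.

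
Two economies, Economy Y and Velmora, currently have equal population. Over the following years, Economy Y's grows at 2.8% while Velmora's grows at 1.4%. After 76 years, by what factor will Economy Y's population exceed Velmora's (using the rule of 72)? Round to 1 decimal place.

Economy Y pulls ahead at 1.4 pp per year, so the ratio doubles every 72/1.4 ≈ 51.43 years.
In 76 years that's 1.48 doublings: 2^1.48 ≈ 2.8.

2.8 times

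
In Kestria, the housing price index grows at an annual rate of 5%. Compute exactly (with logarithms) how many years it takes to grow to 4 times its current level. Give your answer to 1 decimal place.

28.4 years

t = ln(4) / ln(1 + 0.05) = 1.3863 / 0.048790 ≈ 28.41.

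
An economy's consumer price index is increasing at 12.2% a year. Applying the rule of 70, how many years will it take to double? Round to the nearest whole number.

At 12.2%, doubling takes about 70/12.2 = 5.74 years.

roughly 6 years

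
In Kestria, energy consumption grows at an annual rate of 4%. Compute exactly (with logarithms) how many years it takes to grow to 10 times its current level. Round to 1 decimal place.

t = ln(10) / ln(1 + 0.04) = 2.3026 / 0.039221 ≈ 58.71.

58.7 years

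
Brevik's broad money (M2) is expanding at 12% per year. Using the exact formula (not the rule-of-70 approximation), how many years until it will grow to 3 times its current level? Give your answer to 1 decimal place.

t = ln(3) / ln(1 + 0.12) = 1.0986 / 0.113329 ≈ 9.69.

9.7 years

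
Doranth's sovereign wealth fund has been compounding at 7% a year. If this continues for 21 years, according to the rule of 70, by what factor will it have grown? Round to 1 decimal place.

Doubling time ≈ 70/7 = 10.00 years.
21 years / 10.00 ≈ 2.10 doublings → factor 2^2.10 ≈ 4.3.

4.3 times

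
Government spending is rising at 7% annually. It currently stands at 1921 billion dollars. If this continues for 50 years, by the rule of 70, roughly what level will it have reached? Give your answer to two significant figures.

roughly 61000 billion dollars

Doubling time ≈ 70/7 = 10.00 years.
50 years is 50/10.00 ≈ 5.00 doublings, a factor of 2^5.00 ≈ 32.00.
1921 × 32.00 ≈ 61000 billion dollars.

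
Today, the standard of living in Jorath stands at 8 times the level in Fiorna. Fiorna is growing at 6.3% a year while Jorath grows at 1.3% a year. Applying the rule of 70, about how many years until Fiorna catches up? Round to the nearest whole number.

approximately 42 years

The growth-rate gap is 6.3% − 1.3% = 5 percentage points.
So the ratio between them halves every 70/5 ≈ 14.00 years.
An 8 times gap closes after 3 halvings: 3 × 14.00 ≈ 42 years.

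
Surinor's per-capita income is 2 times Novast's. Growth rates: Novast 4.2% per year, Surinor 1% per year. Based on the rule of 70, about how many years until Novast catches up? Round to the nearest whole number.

The growth-rate gap is 4.2% − 1% = 3.2 percentage points.
So the ratio between them halves every 70/3.2 ≈ 21.88 years.
A 2 times gap closes after 1 halving: 1 × 21.88 ≈ 22 years.

roughly 22 years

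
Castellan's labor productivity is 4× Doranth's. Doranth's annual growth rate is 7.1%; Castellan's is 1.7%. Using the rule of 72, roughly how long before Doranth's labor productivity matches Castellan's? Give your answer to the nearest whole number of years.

What matters is the difference: 5.4 pp.
Rule of 72 on the gap: the ratio halves every 72/5.4 ≈ 13.33 years.
A 4× gap closes after 2 halvings: 2 × 13.33 ≈ 27 years.

roughly 27 years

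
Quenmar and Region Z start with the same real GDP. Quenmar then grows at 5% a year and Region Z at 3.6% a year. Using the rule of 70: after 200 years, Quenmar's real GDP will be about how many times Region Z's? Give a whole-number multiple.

Rate gap = 5% − 3.6% = 1.4 points.
The ratio doubles every 70/1.4 ≈ 50.00 years.
200/50.00 ≈ 4.00 doublings → ratio ≈ 2^4.00 ≈ 16.

≈ 16 times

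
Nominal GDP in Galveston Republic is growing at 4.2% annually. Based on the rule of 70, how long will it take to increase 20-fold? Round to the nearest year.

≈ 72 years

At 4.2% it doubles every 70/4.2 ≈ 16.67 years.
Reaching 20× takes log₂(20) ≈ 4.32 doublings.
4.32 × 16.67 ≈ 72 years.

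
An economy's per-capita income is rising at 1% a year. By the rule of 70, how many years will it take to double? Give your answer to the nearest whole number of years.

70/1 ≈ 70.00, so it doubles roughly every 70 years.

approximately 70 years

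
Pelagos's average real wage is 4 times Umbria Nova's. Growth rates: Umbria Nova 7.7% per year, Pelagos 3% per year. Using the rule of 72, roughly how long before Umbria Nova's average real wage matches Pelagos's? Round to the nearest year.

31 years

What matters is the difference: 4.7 pp.
Rule of 72 on the gap: the ratio halves every 72/4.7 ≈ 15.32 years.
A 4 times gap closes after 2 halvings: 2 × 15.32 ≈ 31 years.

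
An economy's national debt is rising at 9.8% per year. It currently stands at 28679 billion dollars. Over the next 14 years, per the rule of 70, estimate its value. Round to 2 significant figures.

It doubles every 70/9.8 ≈ 7.14 years, so 14 years is 1.96 doublings.
2^1.96 ≈ 3.89; 28679 × 3.89 ≈ 110000 billion dollars.

roughly 110000 billion dollars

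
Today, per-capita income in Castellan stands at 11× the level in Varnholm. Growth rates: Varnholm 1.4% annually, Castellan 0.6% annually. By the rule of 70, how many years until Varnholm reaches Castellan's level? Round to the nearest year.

roughly 303 years

What matters is the difference: 0.8 pp.
Rule of 70 on the gap: the ratio halves every 70/0.8 ≈ 87.50 years.
An 11× gap takes log₂(11) ≈ 3.46 halvings to close: 3.46 × 87.50 ≈ 303 years.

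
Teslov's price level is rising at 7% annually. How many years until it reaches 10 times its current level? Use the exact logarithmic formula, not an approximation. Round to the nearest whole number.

34 years

t = ln(10) / ln(1 + 0.07) = 2.3026 / 0.067659 ≈ 34.03.
≈ 34 years.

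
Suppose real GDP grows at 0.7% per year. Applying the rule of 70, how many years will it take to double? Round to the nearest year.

≈ 100 years

70/0.7 ≈ 100.00, so it doubles roughly every 100 years.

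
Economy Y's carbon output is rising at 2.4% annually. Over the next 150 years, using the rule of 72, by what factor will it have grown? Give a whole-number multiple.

around 32 times

At 2.4% one doubling takes ≈ 30.00 years; 150 years is 5 of them, so ×32.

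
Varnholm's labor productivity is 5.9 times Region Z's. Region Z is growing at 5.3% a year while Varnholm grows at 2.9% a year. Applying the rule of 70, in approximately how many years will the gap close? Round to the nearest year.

What matters is the difference: 2.4 pp.
Rule of 70 on the gap: the ratio halves every 70/2.4 ≈ 29.17 years.
A 5.9 times gap takes log₂(5.9) ≈ 2.56 halvings to close: 2.56 × 29.17 ≈ 75 years.

approximately 75 years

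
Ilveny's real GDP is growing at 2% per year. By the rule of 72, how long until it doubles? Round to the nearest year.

Doubling time ≈ 72 / 2 = 36.00 years.

36 years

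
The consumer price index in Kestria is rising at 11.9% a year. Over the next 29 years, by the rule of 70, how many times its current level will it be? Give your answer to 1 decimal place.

Doubling time ≈ 70/11.9 = 5.88 years.
29 years / 5.88 ≈ 4.93 doublings → factor 2^4.93 ≈ 30.5.

≈ 30.5 times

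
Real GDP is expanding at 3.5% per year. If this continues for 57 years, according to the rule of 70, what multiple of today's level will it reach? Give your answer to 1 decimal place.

Doubles every ≈ 20.00 years (70/3.5).
57 years is 2.85 doublings; 2^2.85 ≈ 7.2×.

≈ 7.2 times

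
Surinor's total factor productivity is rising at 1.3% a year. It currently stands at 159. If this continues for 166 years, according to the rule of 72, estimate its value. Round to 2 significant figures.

around 1300

It doubles every 72/1.3 ≈ 55.38 years, so 166 years is 3.00 doublings.
2^3.00 ≈ 8.00; 159 × 8.00 ≈ 1300.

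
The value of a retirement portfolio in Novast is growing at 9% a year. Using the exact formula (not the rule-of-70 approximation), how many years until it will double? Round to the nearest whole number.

8 years

t = ln(2) / ln(1 + 0.09) = 0.6931 / 0.086178 ≈ 8.04.
≈ 8 years.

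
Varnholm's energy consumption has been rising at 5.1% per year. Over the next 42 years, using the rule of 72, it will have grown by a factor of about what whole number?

At 5.1% one doubling takes ≈ 14.12 years; 42 years is 3 of them, so ×8.

≈ 8 times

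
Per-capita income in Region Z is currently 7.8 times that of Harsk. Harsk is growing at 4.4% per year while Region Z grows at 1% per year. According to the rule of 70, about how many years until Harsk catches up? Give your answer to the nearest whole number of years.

Harsk gains on Region Z at 4.4% − 1% = 3.4 points a year.
At that relative rate the gap halves every 70/3.4 ≈ 20.59 years.
A 7.8 times gap takes log₂(7.8) ≈ 2.96 halvings to close: 2.96 × 20.59 ≈ 61 years.

≈ 61 years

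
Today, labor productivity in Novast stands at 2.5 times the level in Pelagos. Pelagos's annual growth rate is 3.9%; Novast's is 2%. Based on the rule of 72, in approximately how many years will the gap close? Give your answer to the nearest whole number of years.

The growth-rate gap is 3.9% − 2% = 1.9 percentage points.
So the ratio between them halves every 72/1.9 ≈ 37.89 years.
A 2.5 times gap takes log₂(2.5) ≈ 1.32 halvings to close: 1.32 × 37.89 ≈ 50 years.

≈ 50 years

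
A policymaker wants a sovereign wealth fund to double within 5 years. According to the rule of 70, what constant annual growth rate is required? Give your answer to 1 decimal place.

around 14.0% a year

70 / 5 ≈ 14.00, so about 14.0% a year.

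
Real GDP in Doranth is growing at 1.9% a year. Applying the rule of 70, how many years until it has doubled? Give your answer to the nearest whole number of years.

37 years

At 1.9%, doubling takes about 70/1.9 = 36.84 years.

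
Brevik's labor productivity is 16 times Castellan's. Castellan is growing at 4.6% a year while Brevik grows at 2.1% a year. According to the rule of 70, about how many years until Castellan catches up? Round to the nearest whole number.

112 years

The growth-rate gap is 4.6% − 2.1% = 2.5 percentage points.
So the ratio between them halves every 70/2.5 ≈ 28.00 years.
A 16 times gap closes after 4 halvings: 4 × 28.00 ≈ 112 years.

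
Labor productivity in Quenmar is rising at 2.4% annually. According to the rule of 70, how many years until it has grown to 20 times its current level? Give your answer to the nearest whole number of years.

At 2.4% it doubles every 70/2.4 ≈ 29.17 years.
Reaching 20× takes log₂(20) ≈ 4.32 doublings.
4.32 × 29.17 ≈ 126 years.

around 126 years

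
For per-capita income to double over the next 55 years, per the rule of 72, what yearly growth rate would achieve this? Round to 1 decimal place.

about 1.3%

72 / 55 ≈ 1.31, so about 1.3% per year.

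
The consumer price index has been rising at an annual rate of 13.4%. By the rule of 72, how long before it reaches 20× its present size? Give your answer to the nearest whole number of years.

At 13.4% it doubles every 72/13.4 ≈ 5.37 years.
20× is log₂ 20 ≈ 4.32 doublings, so ≈ 4.32 × 5.37 = 23 years.

23 years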